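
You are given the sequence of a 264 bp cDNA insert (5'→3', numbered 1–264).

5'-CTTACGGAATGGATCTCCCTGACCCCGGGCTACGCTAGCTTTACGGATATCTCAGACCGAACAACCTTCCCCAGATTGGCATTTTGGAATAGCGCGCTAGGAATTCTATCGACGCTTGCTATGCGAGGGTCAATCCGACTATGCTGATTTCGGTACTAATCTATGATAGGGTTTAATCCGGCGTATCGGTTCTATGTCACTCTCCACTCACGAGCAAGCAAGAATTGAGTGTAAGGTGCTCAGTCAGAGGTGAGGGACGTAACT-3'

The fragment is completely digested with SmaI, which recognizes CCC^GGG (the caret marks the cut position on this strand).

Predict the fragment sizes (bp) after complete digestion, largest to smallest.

The SmaI site (CCCGGG) starts at position 24.
SmaI cuts after base 3 of each site, so after position 26.
Linear molecule, 1 cut → 2 fragments:
  1–26 → 26 bp
  27–264 → 238 bp
Sorted largest to smallest: 238, 26 bp.

238, 26 bp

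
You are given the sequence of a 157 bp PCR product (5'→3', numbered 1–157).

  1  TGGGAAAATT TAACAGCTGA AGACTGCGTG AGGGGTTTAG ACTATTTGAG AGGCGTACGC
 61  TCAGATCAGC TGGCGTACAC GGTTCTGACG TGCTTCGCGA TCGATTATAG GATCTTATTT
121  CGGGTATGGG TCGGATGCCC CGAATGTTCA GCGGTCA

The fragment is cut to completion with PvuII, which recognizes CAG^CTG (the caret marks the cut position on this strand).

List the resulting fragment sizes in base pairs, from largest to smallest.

88, 53, 16 bp

PvuII sites (CAGCTG) start at positions 14, 67.
PvuII cuts after base 3 of each site, so after positions 16, 69.
Linear molecule, 2 cuts → 3 fragments:
  1–16 → 16 bp
  17–69 → 53 bp
  70–157 → 88 bp
Sorted largest to smallest: 88, 53, 16 bp.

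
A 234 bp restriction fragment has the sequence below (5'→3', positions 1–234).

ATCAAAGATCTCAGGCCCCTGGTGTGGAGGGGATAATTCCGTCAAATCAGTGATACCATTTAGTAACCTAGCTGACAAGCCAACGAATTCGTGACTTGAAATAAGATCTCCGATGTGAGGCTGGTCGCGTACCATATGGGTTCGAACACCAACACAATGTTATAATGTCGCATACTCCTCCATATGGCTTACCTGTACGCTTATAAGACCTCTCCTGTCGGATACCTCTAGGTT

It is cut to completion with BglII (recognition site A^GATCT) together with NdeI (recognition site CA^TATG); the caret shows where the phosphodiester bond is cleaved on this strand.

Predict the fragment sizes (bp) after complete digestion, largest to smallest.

98, 52, 48, 30, 6 bp

BglII sites (AGATCT) start at positions 6, 104.
BglII cuts after the first base of each site, so after positions 6, 104.
NdeI sites (CATATG) start at positions 133, 181.
NdeI cuts after base 2 of each site, so after positions 134, 182.
Combined cut positions: 6, 104, 134, 182.
Linear molecule, 4 cuts → 5 fragments:
  1–6 → 6 bp
  7–104 → 98 bp
  105–134 → 30 bp
  135–182 → 48 bp
  183–234 → 52 bp
Sorted largest to smallest: 98, 52, 48, 30, 6 bp.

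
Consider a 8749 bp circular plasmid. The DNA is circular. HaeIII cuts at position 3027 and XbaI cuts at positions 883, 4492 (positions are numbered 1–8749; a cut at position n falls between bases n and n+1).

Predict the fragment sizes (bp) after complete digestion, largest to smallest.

Combined cut positions (sorted): 883, 3027, 4492.
Circular molecule, 3 cuts → 3 fragments:
  3027 − 883 = 2144 bp
  4492 − 3027 = 1465 bp
  wrap: 8749 − 4492 + 883 = 5140 bp
Sorted largest to smallest: 5140, 2144, 1465 bp.

5140, 2144, 1465 bp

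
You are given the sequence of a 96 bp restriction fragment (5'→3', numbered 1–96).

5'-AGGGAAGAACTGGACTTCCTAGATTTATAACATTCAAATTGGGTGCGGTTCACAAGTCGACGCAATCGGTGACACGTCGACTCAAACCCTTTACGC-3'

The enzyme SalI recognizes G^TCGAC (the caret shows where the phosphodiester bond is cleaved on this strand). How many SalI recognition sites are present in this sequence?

GTCGAC occurs starting at positions 56, 76.
SalI cuts at 2 sites.

2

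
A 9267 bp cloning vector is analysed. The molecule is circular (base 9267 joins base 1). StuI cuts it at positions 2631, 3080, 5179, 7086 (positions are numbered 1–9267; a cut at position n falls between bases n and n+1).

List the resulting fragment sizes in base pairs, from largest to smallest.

4812, 2099, 1907, 449 bp

Circular molecule, 4 cuts → 4 fragments:
  3080 − 2631 = 449 bp
  5179 − 3080 = 2099 bp
  7086 − 5179 = 1907 bp
  wrap: 9267 − 7086 + 2631 = 4812 bp
Sorted largest to smallest: 4812, 2099, 1907, 449 bp.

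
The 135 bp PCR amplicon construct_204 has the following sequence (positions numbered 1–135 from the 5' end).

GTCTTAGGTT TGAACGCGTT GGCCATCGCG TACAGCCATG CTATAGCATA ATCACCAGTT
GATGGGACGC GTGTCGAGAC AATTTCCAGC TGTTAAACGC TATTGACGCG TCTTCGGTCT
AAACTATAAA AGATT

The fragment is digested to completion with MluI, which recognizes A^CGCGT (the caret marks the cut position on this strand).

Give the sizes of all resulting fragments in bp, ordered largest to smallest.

MluI sites (ACGCGT) start at positions 14, 67, 106.
MluI cuts after the first base of each site, so after positions 14, 67, 106.
Linear molecule, 3 cuts → 4 fragments:
  1–14 → 14 bp
  15–67 → 53 bp
  68–106 → 39 bp
  107–135 → 29 bp
Sorted largest to smallest: 53, 39, 29, 14 bp.

53, 39, 29, 14 bp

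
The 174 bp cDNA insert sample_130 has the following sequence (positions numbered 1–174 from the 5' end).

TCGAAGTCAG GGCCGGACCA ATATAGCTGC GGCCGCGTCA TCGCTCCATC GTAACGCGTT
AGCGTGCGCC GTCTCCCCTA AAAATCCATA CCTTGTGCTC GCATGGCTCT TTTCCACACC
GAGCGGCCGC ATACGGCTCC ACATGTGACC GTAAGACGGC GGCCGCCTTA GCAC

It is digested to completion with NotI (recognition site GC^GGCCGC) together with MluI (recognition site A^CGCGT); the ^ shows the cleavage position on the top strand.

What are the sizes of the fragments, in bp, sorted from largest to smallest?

NotI sites (GCGGCCGC) start at positions 29, 123, 159.
NotI cuts after base 2 of each site, so after positions 30, 124, 160.
The MluI site (ACGCGT) starts at position 54.
MluI cuts after the first base of each site, so after position 54.
Combined cut positions: 30, 54, 124, 160.
Linear molecule, 4 cuts → 5 fragments:
  1–30 → 30 bp
  31–54 → 24 bp
  55–124 → 70 bp
  125–160 → 36 bp
  161–174 → 14 bp
Sorted largest to smallest: 70, 36, 30, 24, 14 bp.

70, 36, 30, 24, 14 bp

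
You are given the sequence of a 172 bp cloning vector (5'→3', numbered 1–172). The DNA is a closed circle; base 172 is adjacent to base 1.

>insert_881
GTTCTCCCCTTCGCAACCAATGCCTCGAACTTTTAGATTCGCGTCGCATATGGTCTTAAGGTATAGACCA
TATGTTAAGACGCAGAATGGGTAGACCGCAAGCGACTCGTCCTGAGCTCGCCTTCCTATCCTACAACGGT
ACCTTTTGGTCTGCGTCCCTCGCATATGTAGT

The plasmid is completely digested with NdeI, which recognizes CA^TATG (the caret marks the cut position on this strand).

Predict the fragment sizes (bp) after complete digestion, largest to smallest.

NdeI sites (CATATG) start at positions 47, 69, 163.
NdeI cuts after base 2 of each site, so after positions 48, 70, 164.
Circular molecule, 3 cuts → 3 fragments:
  49–70 → 22 bp
  71–164 → 94 bp
  165–172 then 1–48 → 8 + 48 = 56 bp
Sorted largest to smallest: 94, 56, 22 bp.

94, 56, 22 bp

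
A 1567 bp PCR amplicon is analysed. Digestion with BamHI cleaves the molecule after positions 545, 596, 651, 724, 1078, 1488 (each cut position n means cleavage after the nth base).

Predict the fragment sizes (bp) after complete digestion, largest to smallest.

545, 410, 354, 79, 73, 55, 51 bp

Linear molecule, 6 cuts → 7 fragments:
  545 − 0 = 545 bp
  596 − 545 = 51 bp
  651 − 596 = 55 bp
  724 − 651 = 73 bp
  1078 − 724 = 354 bp
  1488 − 1078 = 410 bp
  1567 − 1488 = 79 bp
Sorted largest to smallest: 545, 410, 354, 79, 73, 55, 51 bp.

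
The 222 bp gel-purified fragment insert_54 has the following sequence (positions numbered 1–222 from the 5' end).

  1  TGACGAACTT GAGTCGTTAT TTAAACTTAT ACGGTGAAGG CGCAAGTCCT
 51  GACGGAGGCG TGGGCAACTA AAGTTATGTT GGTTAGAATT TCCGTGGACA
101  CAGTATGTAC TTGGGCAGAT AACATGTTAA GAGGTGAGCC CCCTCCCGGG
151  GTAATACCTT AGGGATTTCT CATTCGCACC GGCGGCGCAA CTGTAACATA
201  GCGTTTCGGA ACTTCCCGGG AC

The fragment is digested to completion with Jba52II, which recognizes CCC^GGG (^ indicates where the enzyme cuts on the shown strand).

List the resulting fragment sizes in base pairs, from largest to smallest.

Jba52II sites (CCCGGG) start at positions 145, 215.
Jba52II cuts after base 3 of each site, so after positions 147, 217.
Linear molecule, 2 cuts → 3 fragments:
  1–147 → 147 bp
  148–217 → 70 bp
  218–222 → 5 bp
Sorted largest to smallest: 147, 70, 5 bp.

147, 70, 5 bp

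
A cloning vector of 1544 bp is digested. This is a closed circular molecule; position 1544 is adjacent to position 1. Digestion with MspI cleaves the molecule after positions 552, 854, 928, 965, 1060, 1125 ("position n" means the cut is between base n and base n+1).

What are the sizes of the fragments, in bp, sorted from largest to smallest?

Circular molecule, 6 cuts → 6 fragments:
  854 − 552 = 302 bp
  928 − 854 = 74 bp
  965 − 928 = 37 bp
  1060 − 965 = 95 bp
  1125 − 1060 = 65 bp
  wrap: 1544 − 1125 + 552 = 971 bp
Sorted largest to smallest: 971, 302, 95, 74, 65, 37 bp.

971, 302, 95, 74, 65, 37 bp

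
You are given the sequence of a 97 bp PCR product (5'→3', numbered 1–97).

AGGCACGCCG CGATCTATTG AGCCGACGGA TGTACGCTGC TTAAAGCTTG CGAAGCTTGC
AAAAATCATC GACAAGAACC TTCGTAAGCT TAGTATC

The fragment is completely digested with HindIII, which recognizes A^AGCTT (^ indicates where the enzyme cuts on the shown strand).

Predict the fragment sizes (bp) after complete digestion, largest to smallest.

44, 33, 11, 9 bp

HindIII sites (AAGCTT) start at positions 44, 53, 86.
HindIII cuts after the first base of each site, so after positions 44, 53, 86.
Linear molecule, 3 cuts → 4 fragments:
  1–44 → 44 bp
  45–53 → 9 bp
  54–86 → 33 bp
  87–97 → 11 bp
Sorted largest to smallest: 44, 33, 11, 9 bp.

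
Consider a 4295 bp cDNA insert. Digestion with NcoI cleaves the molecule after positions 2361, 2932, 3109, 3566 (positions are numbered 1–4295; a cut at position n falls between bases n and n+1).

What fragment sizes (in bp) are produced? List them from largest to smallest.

Linear molecule, 4 cuts → 5 fragments:
  2361 − 0 = 2361 bp
  2932 − 2361 = 571 bp
  3109 − 2932 = 177 bp
  3566 − 3109 = 457 bp
  4295 − 3566 = 729 bp
Sorted largest to smallest: 2361, 729, 571, 457, 177 bp.

2361, 729, 571, 457, 177 bp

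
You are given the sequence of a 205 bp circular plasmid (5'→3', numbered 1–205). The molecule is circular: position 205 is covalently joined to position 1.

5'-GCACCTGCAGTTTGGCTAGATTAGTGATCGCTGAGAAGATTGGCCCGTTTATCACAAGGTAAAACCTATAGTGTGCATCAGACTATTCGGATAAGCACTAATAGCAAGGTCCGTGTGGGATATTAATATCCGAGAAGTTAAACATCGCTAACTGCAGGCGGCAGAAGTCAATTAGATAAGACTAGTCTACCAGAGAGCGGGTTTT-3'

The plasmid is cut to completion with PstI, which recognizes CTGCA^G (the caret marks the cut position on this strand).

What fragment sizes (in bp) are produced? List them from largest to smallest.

147, 58 bp

PstI sites (CTGCAG) start at positions 5, 152.
PstI cuts after base 5 of each site (before the last base), so after positions 9, 156.
Circular molecule, 2 cuts → 2 fragments:
  10–156 → 147 bp
  157–205 then 1–9 → 49 + 9 = 58 bp
Sorted largest to smallest: 147, 58 bp.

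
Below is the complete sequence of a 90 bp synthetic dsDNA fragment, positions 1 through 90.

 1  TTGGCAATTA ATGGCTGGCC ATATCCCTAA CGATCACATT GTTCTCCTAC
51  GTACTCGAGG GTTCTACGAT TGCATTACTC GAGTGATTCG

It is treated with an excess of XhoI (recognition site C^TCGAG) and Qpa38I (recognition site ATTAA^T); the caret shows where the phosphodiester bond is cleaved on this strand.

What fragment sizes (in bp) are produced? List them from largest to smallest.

XhoI sites (CTCGAG) start at positions 54, 78.
XhoI cuts after the first base of each site, so after positions 54, 78.
The Qpa38I site (ATTAAT) starts at position 7.
Qpa38I cuts after base 5 of each site (before the last base), so after position 11.
Combined cut positions: 11, 54, 78.
Linear molecule, 3 cuts → 4 fragments:
  1–11 → 11 bp
  12–54 → 43 bp
  55–78 → 24 bp
  79–90 → 12 bp
Sorted largest to smallest: 43, 24, 12, 11 bp.

43, 24, 12, 11 bp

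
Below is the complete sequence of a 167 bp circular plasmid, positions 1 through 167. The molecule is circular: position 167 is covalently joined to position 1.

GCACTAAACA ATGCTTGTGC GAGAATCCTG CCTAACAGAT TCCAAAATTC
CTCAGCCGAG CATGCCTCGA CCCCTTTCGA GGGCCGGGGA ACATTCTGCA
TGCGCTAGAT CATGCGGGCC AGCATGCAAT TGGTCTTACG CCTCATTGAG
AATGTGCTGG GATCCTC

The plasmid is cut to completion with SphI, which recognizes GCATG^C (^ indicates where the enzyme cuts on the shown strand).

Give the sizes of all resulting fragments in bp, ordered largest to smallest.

105, 38, 24 bp

SphI sites (GCATGC) start at positions 60, 98, 122.
SphI cuts after base 5 of each site (before the last base), so after positions 64, 102, 126.
Circular molecule, 3 cuts → 3 fragments:
  65–102 → 38 bp
  103–126 → 24 bp
  127–167 then 1–64 → 41 + 64 = 105 bp
Sorted largest to smallest: 105, 38, 24 bp.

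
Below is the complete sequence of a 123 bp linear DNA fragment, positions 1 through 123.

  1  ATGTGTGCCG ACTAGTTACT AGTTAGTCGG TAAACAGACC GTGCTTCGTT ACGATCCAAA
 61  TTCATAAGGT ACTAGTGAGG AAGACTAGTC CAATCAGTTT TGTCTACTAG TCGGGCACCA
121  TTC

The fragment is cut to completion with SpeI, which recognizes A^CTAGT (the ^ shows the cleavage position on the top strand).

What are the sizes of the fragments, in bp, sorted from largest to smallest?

53, 22, 17, 13, 11, 7 bp

SpeI sites (ACTAGT) start at positions 11, 18, 71, 84, 106.
SpeI cuts after the first base of each site, so after positions 11, 18, 71, 84, 106.
Linear molecule, 5 cuts → 6 fragments:
  1–11 → 11 bp
  12–18 → 7 bp
  19–71 → 53 bp
  72–84 → 13 bp
  85–106 → 22 bp
  107–123 → 17 bp
Sorted largest to smallest: 53, 22, 17, 13, 11, 7 bp.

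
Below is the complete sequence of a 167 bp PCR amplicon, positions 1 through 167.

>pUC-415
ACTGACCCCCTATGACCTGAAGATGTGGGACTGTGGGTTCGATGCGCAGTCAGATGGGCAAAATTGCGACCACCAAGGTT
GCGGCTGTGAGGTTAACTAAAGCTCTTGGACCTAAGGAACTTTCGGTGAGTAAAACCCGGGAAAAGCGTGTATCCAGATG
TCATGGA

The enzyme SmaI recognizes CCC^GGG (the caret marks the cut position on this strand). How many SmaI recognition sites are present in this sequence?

1

CCCGGG occurs starting at position 136.
SmaI cuts at 1 site.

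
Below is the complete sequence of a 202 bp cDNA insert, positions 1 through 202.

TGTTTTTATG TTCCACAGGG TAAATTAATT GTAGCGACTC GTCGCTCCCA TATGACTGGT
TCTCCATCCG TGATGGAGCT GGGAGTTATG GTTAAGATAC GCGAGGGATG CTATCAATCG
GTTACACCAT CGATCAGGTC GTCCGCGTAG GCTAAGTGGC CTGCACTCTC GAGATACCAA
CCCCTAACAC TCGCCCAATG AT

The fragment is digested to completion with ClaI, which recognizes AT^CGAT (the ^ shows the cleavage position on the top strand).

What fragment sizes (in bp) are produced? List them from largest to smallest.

130, 72 bp

The ClaI site (ATCGAT) starts at position 129.
ClaI cuts after base 2 of each site, so after position 130.
Linear molecule, 1 cut → 2 fragments:
  1–130 → 130 bp
  131–202 → 72 bp
Sorted largest to smallest: 130, 72 bp.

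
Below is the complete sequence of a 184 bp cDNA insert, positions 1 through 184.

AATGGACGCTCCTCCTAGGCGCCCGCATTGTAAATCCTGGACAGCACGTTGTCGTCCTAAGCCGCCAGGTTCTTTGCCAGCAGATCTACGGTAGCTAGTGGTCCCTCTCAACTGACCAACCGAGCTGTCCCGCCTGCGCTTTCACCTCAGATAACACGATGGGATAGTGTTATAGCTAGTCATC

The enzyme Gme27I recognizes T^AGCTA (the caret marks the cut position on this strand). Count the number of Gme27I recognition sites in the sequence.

TAGCTA occurs starting at positions 92, 173.
Gme27I cuts at 2 sites.

2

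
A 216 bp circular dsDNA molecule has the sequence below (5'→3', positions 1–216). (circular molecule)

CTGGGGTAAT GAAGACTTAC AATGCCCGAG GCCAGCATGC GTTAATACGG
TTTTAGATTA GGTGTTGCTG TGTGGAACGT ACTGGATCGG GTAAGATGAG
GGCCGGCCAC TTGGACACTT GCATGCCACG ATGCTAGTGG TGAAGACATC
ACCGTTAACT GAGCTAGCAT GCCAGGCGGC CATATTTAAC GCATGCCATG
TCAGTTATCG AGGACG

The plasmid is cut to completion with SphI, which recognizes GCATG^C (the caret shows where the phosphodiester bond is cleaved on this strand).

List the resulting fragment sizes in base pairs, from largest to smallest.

86, 60, 46, 24 bp

SphI sites (GCATGC) start at positions 35, 121, 167, 191.
SphI cuts after base 5 of each site (before the last base), so after positions 39, 125, 171, 195.
Circular molecule, 4 cuts → 4 fragments:
  40–125 → 86 bp
  126–171 → 46 bp
  172–195 → 24 bp
  196–216 then 1–39 → 21 + 39 = 60 bp
Sorted largest to smallest: 86, 60, 46, 24 bp.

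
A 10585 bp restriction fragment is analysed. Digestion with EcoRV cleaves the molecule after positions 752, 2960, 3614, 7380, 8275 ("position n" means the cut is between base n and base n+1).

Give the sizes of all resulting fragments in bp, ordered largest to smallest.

Linear molecule, 5 cuts → 6 fragments:
  752 − 0 = 752 bp
  2960 − 752 = 2208 bp
  3614 − 2960 = 654 bp
  7380 − 3614 = 3766 bp
  8275 − 7380 = 895 bp
  10585 − 8275 = 2310 bp
Sorted largest to smallest: 3766, 2310, 2208, 895, 752, 654 bp.

3766, 2310, 2208, 895, 752, 654 bp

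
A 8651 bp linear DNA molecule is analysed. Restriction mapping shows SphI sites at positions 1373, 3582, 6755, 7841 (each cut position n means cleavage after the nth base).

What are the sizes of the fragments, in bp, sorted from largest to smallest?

Linear molecule, 4 cuts → 5 fragments:
  1373 − 0 = 1373 bp
  3582 − 1373 = 2209 bp
  6755 − 3582 = 3173 bp
  7841 − 6755 = 1086 bp
  8651 − 7841 = 810 bp
Sorted largest to smallest: 3173, 2209, 1373, 1086, 810 bp.

3173, 2209, 1373, 1086, 810 bp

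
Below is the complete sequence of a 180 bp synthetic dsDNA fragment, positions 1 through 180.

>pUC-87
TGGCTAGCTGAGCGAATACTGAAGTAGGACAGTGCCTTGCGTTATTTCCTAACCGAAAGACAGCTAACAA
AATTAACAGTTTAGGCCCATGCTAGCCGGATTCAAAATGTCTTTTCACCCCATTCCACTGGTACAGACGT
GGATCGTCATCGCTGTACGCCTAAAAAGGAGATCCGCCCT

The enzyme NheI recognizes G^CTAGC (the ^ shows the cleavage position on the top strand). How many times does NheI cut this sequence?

GCTAGC occurs starting at positions 3, 91.
NheI cuts at 2 sites.

2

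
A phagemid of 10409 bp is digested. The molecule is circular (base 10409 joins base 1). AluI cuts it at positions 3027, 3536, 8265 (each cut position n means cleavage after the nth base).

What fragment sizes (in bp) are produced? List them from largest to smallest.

5171, 4729, 509 bp

Circular molecule, 3 cuts → 3 fragments:
  3536 − 3027 = 509 bp
  8265 − 3536 = 4729 bp
  wrap: 10409 − 8265 + 3027 = 5171 bp
Sorted largest to smallest: 5171, 4729, 509 bp.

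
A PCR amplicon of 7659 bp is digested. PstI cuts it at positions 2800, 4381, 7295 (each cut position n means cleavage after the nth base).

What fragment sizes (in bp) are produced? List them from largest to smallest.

2914, 2800, 1581, 364 bp

Linear molecule, 3 cuts → 4 fragments:
  2800 − 0 = 2800 bp
  4381 − 2800 = 1581 bp
  7295 − 4381 = 2914 bp
  7659 − 7295 = 364 bp
Sorted largest to smallest: 2914, 2800, 1581, 364 bp.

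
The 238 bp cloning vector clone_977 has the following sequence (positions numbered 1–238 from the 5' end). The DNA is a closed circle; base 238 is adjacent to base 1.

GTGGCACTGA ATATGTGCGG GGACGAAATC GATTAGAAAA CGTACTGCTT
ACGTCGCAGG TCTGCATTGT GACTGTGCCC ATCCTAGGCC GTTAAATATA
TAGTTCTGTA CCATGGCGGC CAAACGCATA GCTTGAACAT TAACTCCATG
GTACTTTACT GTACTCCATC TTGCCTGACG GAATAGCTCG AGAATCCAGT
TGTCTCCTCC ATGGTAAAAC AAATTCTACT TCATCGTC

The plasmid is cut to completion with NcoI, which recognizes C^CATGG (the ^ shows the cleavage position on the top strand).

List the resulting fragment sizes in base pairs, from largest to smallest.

140, 63, 35 bp

NcoI sites (CCATGG) start at positions 111, 146, 209.
NcoI cuts after the first base of each site, so after positions 111, 146, 209.
Circular molecule, 3 cuts → 3 fragments:
  112–146 → 35 bp
  147–209 → 63 bp
  210–238 then 1–111 → 29 + 111 = 140 bp
Sorted largest to smallest: 140, 63, 35 bp.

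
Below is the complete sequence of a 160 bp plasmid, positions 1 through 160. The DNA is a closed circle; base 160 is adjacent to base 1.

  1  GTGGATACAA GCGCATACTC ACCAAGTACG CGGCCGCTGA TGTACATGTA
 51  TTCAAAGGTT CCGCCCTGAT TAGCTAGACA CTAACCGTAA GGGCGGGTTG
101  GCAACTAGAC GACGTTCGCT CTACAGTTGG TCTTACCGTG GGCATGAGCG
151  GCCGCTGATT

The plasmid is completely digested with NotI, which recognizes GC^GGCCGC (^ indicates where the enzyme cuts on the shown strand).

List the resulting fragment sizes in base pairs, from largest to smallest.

118, 42 bp

NotI sites (GCGGCCGC) start at positions 30, 148.
NotI cuts after base 2 of each site, so after positions 31, 149.
Circular molecule, 2 cuts → 2 fragments:
  32–149 → 118 bp
  150–160 then 1–31 → 11 + 31 = 42 bp
Sorted largest to smallest: 118, 42 bp.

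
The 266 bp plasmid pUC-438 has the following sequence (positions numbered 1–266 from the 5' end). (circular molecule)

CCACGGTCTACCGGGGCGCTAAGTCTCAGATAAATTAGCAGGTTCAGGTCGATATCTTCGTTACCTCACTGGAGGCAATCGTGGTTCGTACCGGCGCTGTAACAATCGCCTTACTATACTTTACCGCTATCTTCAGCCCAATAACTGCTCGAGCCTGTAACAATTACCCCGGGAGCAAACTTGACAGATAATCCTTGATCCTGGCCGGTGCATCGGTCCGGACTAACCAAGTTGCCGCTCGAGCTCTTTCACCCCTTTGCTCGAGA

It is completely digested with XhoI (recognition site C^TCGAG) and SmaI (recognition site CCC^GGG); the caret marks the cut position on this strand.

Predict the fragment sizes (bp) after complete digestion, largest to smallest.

154, 68, 22, 22 bp

XhoI sites (CTCGAG) start at positions 148, 238, 260.
XhoI cuts after the first base of each site, so after positions 148, 238, 260.
The SmaI site (CCCGGG) starts at position 168.
SmaI cuts after base 3 of each site, so after position 170.
Combined cut positions: 148, 170, 238, 260.
Circular molecule, 4 cuts → 4 fragments:
  149–170 → 22 bp
  171–238 → 68 bp
  239–260 → 22 bp
  261–266 then 1–148 → 6 + 148 = 154 bp
Sorted largest to smallest: 154, 68, 22, 22 bp.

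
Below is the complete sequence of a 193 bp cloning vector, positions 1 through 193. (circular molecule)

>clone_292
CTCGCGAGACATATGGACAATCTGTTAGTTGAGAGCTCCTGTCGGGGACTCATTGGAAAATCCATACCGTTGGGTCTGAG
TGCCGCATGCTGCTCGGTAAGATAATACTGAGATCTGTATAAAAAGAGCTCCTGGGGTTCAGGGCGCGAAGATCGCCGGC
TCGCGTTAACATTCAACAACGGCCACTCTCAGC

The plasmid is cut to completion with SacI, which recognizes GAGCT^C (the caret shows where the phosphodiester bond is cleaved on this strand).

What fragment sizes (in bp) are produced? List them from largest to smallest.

100, 93 bp

SacI sites (GAGCTC) start at positions 33, 126.
SacI cuts after base 5 of each site (before the last base), so after positions 37, 130.
Circular molecule, 2 cuts → 2 fragments:
  38–130 → 93 bp
  131–193 then 1–37 → 63 + 37 = 100 bp
Sorted largest to smallest: 100, 93 bp.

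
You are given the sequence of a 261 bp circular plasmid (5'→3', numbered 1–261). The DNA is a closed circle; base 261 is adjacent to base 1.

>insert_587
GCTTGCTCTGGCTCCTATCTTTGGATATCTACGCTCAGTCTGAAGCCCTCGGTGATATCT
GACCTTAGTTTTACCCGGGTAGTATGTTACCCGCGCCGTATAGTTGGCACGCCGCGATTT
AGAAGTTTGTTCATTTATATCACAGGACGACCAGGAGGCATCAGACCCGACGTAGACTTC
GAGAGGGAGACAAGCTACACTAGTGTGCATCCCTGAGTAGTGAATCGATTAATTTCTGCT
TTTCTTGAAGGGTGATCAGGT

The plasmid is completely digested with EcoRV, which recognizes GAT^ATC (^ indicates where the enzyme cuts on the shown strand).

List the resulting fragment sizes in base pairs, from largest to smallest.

231, 30 bp

EcoRV sites (GATATC) start at positions 24, 54.
EcoRV cuts after base 3 of each site, so after positions 26, 56.
Circular molecule, 2 cuts → 2 fragments:
  27–56 → 30 bp
  57–261 then 1–26 → 205 + 26 = 231 bp
Sorted largest to smallest: 231, 30 bp.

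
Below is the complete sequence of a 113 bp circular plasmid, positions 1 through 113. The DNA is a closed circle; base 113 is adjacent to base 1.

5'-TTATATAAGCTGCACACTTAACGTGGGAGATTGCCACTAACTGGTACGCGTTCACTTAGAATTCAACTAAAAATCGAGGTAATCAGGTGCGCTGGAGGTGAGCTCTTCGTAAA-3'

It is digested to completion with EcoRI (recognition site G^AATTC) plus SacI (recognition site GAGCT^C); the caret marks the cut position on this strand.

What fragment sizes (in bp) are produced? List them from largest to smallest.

The EcoRI site (GAATTC) starts at position 59.
EcoRI cuts after the first base of each site, so after position 59.
The SacI site (GAGCTC) starts at position 100.
SacI cuts after base 5 of each site (before the last base), so after position 104.
Combined cut positions: 59, 104.
Circular molecule, 2 cuts → 2 fragments:
  60–104 → 45 bp
  105–113 then 1–59 → 9 + 59 = 68 bp
Sorted largest to smallest: 68, 45 bp.

68, 45 bp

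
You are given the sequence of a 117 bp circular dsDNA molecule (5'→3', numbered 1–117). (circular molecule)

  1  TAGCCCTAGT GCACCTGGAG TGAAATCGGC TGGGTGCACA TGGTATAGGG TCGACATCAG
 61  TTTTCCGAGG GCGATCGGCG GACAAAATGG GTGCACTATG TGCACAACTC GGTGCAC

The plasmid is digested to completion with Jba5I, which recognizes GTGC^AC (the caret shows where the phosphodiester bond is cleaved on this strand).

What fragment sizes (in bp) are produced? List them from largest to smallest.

57, 25, 14, 12, 9 bp

Jba5I sites (GTGCAC) start at positions 9, 34, 91, 100, 112.
Jba5I cuts after base 4 of each site, so after positions 12, 37, 94, 103, 115.
Circular molecule, 5 cuts → 5 fragments:
  13–37 → 25 bp
  38–94 → 57 bp
  95–103 → 9 bp
  104–115 → 12 bp
  116–117 then 1–12 → 2 + 12 = 14 bp
Sorted largest to smallest: 57, 25, 14, 12, 9 bp.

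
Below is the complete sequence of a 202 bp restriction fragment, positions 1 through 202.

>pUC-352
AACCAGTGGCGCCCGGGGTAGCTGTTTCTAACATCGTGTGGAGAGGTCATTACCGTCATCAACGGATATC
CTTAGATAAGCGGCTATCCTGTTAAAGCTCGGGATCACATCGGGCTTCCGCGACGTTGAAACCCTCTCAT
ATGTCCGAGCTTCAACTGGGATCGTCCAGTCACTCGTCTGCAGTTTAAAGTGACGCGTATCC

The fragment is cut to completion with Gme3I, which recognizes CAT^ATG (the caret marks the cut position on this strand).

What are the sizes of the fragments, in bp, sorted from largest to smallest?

The Gme3I site (CATATG) starts at position 138.
Gme3I cuts after base 3 of each site, so after position 140.
Linear molecule, 1 cut → 2 fragments:
  1–140 → 140 bp
  141–202 → 62 bp
Sorted largest to smallest: 140, 62 bp.

140, 62 bp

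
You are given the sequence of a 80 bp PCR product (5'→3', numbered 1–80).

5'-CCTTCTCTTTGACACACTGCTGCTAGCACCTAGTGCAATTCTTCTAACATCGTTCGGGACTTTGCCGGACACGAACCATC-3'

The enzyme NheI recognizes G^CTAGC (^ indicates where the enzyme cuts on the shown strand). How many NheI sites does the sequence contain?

1

GCTAGC occurs starting at position 22.
NheI cuts at 1 site.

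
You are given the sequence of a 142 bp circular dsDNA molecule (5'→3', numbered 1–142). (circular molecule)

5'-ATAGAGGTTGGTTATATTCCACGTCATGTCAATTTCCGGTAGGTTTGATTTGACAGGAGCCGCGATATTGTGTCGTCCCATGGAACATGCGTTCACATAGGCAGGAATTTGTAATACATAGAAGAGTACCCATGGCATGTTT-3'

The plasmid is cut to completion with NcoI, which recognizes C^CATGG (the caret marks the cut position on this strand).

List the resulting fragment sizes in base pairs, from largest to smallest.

NcoI sites (CCATGG) start at positions 78, 130.
NcoI cuts after the first base of each site, so after positions 78, 130.
Circular molecule, 2 cuts → 2 fragments:
  79–130 → 52 bp
  131–142 then 1–78 → 12 + 78 = 90 bp
Sorted largest to smallest: 90, 52 bp.

90, 52 bp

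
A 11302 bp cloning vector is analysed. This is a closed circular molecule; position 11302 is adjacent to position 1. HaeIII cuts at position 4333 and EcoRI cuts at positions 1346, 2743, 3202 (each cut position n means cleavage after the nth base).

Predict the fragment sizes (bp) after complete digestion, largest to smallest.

Combined cut positions (sorted): 1346, 2743, 3202, 4333.
Circular molecule, 4 cuts → 4 fragments:
  2743 − 1346 = 1397 bp
  3202 − 2743 = 459 bp
  4333 − 3202 = 1131 bp
  wrap: 11302 − 4333 + 1346 = 8315 bp
Sorted largest to smallest: 8315, 1397, 1131, 459 bp.

8315, 1397, 1131, 459 bp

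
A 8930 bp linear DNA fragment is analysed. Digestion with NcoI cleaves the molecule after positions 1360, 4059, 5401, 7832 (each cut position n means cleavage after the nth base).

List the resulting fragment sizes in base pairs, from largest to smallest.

Linear molecule, 4 cuts → 5 fragments:
  1360 − 0 = 1360 bp
  4059 − 1360 = 2699 bp
  5401 − 4059 = 1342 bp
  7832 − 5401 = 2431 bp
  8930 − 7832 = 1098 bp
Sorted largest to smallest: 2699, 2431, 1360, 1342, 1098 bp.

2699, 2431, 1360, 1342, 1098 bp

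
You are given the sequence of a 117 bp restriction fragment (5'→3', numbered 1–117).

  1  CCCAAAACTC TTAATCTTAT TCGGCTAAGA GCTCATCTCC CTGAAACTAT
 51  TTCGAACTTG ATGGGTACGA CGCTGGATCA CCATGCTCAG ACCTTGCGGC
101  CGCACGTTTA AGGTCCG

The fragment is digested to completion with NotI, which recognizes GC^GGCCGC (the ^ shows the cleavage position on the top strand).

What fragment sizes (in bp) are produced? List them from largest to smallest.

97, 20 bp

The NotI site (GCGGCCGC) starts at position 96.
NotI cuts after base 2 of each site, so after position 97.
Linear molecule, 1 cut → 2 fragments:
  1–97 → 97 bp
  98–117 → 20 bp
Sorted largest to smallest: 97, 20 bp.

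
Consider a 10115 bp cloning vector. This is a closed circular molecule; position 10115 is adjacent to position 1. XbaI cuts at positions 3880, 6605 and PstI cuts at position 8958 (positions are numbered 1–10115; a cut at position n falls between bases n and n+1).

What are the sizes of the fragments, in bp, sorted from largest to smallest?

Combined cut positions (sorted): 3880, 6605, 8958.
Circular molecule, 3 cuts → 3 fragments:
  6605 − 3880 = 2725 bp
  8958 − 6605 = 2353 bp
  wrap: 10115 − 8958 + 3880 = 5037 bp
Sorted largest to smallest: 5037, 2725, 2353 bp.

5037, 2725, 2353 bp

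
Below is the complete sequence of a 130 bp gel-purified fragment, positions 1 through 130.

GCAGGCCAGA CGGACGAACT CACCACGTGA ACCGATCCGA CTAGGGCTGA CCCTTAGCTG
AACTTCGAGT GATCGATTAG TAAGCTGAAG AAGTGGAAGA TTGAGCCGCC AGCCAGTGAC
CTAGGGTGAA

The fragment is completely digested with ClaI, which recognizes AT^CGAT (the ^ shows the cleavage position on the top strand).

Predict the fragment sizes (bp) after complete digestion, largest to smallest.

73, 57 bp

The ClaI site (ATCGAT) starts at position 72.
ClaI cuts after base 2 of each site, so after position 73.
Linear molecule, 1 cut → 2 fragments:
  1–73 → 73 bp
  74–130 → 57 bp
Sorted largest to smallest: 73, 57 bp.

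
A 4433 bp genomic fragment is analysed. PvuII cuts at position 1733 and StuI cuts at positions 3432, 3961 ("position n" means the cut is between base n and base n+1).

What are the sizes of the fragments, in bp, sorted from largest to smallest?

1733, 1699, 529, 472 bp

Combined cut positions (sorted): 1733, 3432, 3961.
Linear molecule, 3 cuts → 4 fragments:
  1733 − 0 = 1733 bp
  3432 − 1733 = 1699 bp
  3961 − 3432 = 529 bp
  4433 − 3961 = 472 bp
Sorted largest to smallest: 1733, 1699, 529, 472 bp.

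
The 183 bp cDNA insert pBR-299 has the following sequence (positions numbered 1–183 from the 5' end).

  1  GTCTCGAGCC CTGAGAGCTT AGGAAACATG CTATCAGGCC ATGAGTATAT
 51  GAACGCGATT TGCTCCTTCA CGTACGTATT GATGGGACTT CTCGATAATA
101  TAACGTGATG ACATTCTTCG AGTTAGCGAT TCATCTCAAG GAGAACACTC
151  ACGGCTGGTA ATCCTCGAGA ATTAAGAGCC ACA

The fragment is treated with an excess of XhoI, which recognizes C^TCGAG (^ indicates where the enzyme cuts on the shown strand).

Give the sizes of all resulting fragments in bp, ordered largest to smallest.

XhoI sites (CTCGAG) start at positions 3, 164.
XhoI cuts after the first base of each site, so after positions 3, 164.
Linear molecule, 2 cuts → 3 fragments:
  1–3 → 3 bp
  4–164 → 161 bp
  165–183 → 19 bp
Sorted largest to smallest: 161, 19, 3 bp.

161, 19, 3 bp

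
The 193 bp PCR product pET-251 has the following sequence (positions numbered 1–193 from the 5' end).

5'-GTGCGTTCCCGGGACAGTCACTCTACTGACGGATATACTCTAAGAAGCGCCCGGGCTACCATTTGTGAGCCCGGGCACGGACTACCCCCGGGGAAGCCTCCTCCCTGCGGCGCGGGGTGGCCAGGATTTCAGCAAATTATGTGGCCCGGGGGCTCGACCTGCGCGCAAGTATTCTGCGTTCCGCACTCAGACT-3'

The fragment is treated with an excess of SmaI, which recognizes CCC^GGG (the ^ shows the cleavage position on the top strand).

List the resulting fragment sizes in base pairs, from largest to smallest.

SmaI sites (CCCGGG) start at positions 8, 50, 70, 87, 145.
SmaI cuts after base 3 of each site, so after positions 10, 52, 72, 89, 147.
Linear molecule, 5 cuts → 6 fragments:
  1–10 → 10 bp
  11–52 → 42 bp
  53–72 → 20 bp
  73–89 → 17 bp
  90–147 → 58 bp
  148–193 → 46 bp
Sorted largest to smallest: 58, 46, 42, 20, 17, 10 bp.

58, 46, 42, 20, 17, 10 bp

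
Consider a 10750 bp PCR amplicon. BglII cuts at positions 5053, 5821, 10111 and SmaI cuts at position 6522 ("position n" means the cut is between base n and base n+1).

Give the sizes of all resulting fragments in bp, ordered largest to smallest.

5053, 3589, 768, 701, 639 bp

Combined cut positions (sorted): 5053, 5821, 6522, 10111.
Linear molecule, 4 cuts → 5 fragments:
  5053 − 0 = 5053 bp
  5821 − 5053 = 768 bp
  6522 − 5821 = 701 bp
  10111 − 6522 = 3589 bp
  10750 − 10111 = 639 bp
Sorted largest to smallest: 5053, 3589, 768, 701, 639 bp.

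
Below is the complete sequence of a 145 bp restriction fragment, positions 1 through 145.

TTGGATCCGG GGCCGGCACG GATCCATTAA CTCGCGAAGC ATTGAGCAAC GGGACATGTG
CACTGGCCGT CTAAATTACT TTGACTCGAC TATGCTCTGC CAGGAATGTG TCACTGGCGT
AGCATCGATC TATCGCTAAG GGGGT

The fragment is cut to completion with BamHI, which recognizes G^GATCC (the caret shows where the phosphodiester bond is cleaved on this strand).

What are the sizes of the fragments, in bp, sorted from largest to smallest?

BamHI sites (GGATCC) start at positions 3, 20.
BamHI cuts after the first base of each site, so after positions 3, 20.
Linear molecule, 2 cuts → 3 fragments:
  1–3 → 3 bp
  4–20 → 17 bp
  21–145 → 125 bp
Sorted largest to smallest: 125, 17, 3 bp.

125, 17, 3 bp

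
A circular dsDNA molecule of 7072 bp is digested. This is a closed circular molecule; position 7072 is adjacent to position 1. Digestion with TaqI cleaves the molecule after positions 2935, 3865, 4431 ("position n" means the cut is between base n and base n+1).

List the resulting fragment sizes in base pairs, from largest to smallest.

5576, 930, 566 bp

Circular molecule, 3 cuts → 3 fragments:
  3865 − 2935 = 930 bp
  4431 − 3865 = 566 bp
  wrap: 7072 − 4431 + 2935 = 5576 bp
Sorted largest to smallest: 5576, 930, 566 bp.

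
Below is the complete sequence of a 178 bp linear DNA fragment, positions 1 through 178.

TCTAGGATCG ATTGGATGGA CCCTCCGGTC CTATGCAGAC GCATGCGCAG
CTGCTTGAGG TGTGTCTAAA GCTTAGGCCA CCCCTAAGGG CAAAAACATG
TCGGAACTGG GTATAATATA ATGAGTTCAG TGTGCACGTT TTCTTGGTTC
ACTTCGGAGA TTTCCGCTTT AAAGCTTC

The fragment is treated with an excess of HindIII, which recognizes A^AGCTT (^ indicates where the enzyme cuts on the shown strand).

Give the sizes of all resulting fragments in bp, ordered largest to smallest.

HindIII sites (AAGCTT) start at positions 69, 172.
HindIII cuts after the first base of each site, so after positions 69, 172.
Linear molecule, 2 cuts → 3 fragments:
  1–69 → 69 bp
  70–172 → 103 bp
  173–178 → 6 bp
Sorted largest to smallest: 103, 69, 6 bp.

103, 69, 6 bp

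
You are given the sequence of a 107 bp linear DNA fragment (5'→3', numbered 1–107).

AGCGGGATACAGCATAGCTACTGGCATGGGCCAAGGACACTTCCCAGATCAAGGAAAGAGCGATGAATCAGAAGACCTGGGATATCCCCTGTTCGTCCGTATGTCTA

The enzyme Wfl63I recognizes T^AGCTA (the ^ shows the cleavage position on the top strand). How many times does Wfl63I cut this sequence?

TAGCTA occurs starting at position 15.
Wfl63I cuts at 1 site.

1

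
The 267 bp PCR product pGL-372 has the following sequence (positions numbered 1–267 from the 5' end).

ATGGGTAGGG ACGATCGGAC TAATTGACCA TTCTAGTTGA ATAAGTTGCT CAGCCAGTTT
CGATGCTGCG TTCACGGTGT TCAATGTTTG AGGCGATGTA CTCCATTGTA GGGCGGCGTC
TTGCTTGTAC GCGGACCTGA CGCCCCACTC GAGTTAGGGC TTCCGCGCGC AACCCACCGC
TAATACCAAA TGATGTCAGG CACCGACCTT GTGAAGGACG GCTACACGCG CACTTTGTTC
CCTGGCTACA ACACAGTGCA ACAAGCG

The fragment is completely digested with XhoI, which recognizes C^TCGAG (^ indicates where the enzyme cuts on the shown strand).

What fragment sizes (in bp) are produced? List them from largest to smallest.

148, 119 bp

The XhoI site (CTCGAG) starts at position 148.
XhoI cuts after the first base of each site, so after position 148.
Linear molecule, 1 cut → 2 fragments:
  1–148 → 148 bp
  149–267 → 119 bp
Sorted largest to smallest: 148, 119 bp.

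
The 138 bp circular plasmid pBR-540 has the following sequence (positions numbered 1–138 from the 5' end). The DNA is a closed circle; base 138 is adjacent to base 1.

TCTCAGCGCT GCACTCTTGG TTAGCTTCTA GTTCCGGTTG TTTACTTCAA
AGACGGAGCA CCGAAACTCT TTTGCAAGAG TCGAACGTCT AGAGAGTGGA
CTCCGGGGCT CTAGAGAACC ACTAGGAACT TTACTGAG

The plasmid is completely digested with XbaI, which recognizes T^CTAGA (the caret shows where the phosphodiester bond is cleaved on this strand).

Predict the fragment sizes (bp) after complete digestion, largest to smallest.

116, 22 bp

XbaI sites (TCTAGA) start at positions 88, 110.
XbaI cuts after the first base of each site, so after positions 88, 110.
Circular molecule, 2 cuts → 2 fragments:
  89–110 → 22 bp
  111–138 then 1–88 → 28 + 88 = 116 bp
Sorted largest to smallest: 116, 22 bp.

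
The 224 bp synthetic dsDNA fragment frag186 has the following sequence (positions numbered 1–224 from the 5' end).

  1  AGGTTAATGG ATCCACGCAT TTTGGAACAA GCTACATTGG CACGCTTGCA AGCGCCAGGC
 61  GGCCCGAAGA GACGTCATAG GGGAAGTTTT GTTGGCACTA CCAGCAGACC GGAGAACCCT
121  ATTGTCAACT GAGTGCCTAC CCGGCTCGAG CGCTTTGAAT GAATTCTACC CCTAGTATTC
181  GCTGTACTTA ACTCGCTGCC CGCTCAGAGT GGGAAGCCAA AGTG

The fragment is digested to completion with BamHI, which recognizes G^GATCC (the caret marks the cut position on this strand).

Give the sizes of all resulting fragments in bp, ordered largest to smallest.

215, 9 bp

The BamHI site (GGATCC) starts at position 9.
BamHI cuts after the first base of each site, so after position 9.
Linear molecule, 1 cut → 2 fragments:
  1–9 → 9 bp
  10–224 → 215 bp
Sorted largest to smallest: 215, 9 bp.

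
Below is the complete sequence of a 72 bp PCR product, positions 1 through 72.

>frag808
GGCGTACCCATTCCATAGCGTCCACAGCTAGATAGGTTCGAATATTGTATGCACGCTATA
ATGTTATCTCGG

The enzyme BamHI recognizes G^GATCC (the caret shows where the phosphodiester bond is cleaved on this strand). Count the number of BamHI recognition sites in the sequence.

No occurrence of GGATCC is present in the sequence.
BamHI does not cut: 0 sites.

0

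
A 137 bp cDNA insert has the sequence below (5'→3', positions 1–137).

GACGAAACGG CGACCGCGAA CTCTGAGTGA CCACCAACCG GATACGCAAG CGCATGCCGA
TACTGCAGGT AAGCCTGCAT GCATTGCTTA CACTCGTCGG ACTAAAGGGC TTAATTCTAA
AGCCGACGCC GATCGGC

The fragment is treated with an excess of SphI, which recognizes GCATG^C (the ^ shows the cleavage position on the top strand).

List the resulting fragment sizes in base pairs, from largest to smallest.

SphI sites (GCATGC) start at positions 52, 77.
SphI cuts after base 5 of each site (before the last base), so after positions 56, 81.
Linear molecule, 2 cuts → 3 fragments:
  1–56 → 56 bp
  57–81 → 25 bp
  82–137 → 56 bp
Sorted largest to smallest: 56, 56, 25 bp.

56, 56, 25 bp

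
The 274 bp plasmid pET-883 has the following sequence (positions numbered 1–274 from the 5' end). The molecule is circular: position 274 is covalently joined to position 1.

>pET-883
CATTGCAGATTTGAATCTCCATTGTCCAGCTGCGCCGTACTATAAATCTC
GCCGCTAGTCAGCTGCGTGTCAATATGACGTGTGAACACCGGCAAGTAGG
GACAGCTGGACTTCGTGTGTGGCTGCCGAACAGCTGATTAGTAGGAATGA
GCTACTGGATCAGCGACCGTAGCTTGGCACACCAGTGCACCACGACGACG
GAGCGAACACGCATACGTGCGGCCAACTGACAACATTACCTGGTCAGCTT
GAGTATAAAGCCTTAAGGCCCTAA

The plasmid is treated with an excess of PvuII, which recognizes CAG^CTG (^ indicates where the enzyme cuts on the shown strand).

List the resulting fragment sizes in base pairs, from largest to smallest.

170, 43, 33, 28 bp

PvuII sites (CAGCTG) start at positions 27, 60, 103, 131.
PvuII cuts after base 3 of each site, so after positions 29, 62, 105, 133.
Circular molecule, 4 cuts → 4 fragments:
  30–62 → 33 bp
  63–105 → 43 bp
  106–133 → 28 bp
  134–274 then 1–29 → 141 + 29 = 170 bp
Sorted largest to smallest: 170, 43, 33, 28 bp.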